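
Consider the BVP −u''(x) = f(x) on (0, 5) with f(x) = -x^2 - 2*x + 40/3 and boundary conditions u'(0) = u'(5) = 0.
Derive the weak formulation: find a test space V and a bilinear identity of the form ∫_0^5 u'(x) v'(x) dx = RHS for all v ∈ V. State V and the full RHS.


V = H^1(0, 5) (no boundary constraint on v; u is determined up to an additive constant); weak form: ∫_0^5 u'v' dx = ∫_0^5 (-x^2 - 2*x + 40/3) v dx for all v ∈ V.

Multiply both sides by a test function v and integrate from 0 to 5:
  ∫_0^5 −u''(x) v(x) dx = ∫_0^5 f(x) v(x) dx.
Integrate the LHS by parts once:
  ∫_0^5 −u'' v dx = −[u'(x) v(x)]_0^5 + ∫_0^5 u'(x) v'(x) dx.
Thus ∫_0^5 u'(x) v'(x) dx = ∫_0^5 f(x) v(x) dx + [u'(x) v(x)]_0^5.
Choose V so that boundary terms are either known or forced to vanish.
u has homogeneous Neumann: u'(0) = u'(5) = 0. So [u' v]_0^5 = 0·v(5) − 0·v(0) = 0 for any v; take V = H^1(0, 5).
Weak formulation: find u (satisfying any essential BC) such that ∫_0^5 u'(x) v'(x) dx = ∫_0^5 f v dx for all v ∈ V (homogeneous Neumann, so boundary terms vanish).
Substituting f(x) = -x^2 - 2*x + 40/3, the right-hand side is ∫_0^5 (-x^2 - 2*x + 40/3) v dx.
Compatibility check (pure Neumann): taking v ≡ 1 ∈ V gives 0 = ∫_0^5 f dx + (0) − (0), i.e. ∫_0^5 f dx must equal u'(0) − u'(5) = 0. Indeed ∫_0^5 (-x^2 - 2*x + 40/3) dx = 0, so the data are compatible. The solution is then unique only up to an additive constant (fix it e.g. by requiring ∫_0^5 u dx = 0).


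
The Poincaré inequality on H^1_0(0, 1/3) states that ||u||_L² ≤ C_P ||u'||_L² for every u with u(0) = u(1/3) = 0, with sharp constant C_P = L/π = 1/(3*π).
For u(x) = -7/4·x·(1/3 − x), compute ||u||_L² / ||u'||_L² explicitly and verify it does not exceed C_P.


||u||_L² / ||u'||_L² = sqrt(10)/30 < C_P = 1/(3*π).

u(x) = -7/4·x·(1/3 − x), so u'(x) = 7*x/2 - 7/12.
u(x) = -7/4·x·(1/3 − x) vanishes at x = 0 and x = 1/3, so u ∈ H^1_0(0, 1/3). Differentiate via the product rule and integrate the resulting polynomials term by term.
  ∫_0^1/3 u² dx = ∫_0^1/3 (49*x^4/16 - 49*x^3/24 + 49*x^2/144) dx. Term by term:
    ∫_0^1/3 49*x^4/16 dx = 49/19440;  ∫_0^1/3 -49*x^3/24 dx = -49/7776;  ∫_0^1/3 49*x^2/144 dx = 49/11664.
  Sum: 49/19440 − 49/7776 + 49/11664 = 49/116640.
  ∫_0^1/3 (u')² dx = ∫_0^1/3 (49*x^2/4 - 49*x/12 + 49/144) dx. Term by term:
    ∫_0^1/3 49*x^2/4 dx = 49/324;  ∫_0^1/3 -49*x/12 dx = -49/216;  ∫_0^1/3 49/144 dx = 49/432.
  Sum: 49/324 − 49/216 + 49/432 = 49/1296.
∫_0^1/3 u² dx = 49/116640, so ||u||_L² = 7*sqrt(10)/1080.
∫_0^1/3 (u')² dx = 49/1296, so ||u'||_L² = 7/36.
Ratio ||u||_L² / ||u'||_L² = sqrt(10)/30.
Sharp Poincaré constant on H^1_0(0, 1/3) is C_P = L/π = 1/(3*π), achieved by sin(3*π·x).
A polynomial bump cannot attain the sharp Poincaré constant (only the first sine eigenfunction does), so the ratio is strictly less than C_P, consistent with ||u||_L² ≤ C_P ||u'||_L².


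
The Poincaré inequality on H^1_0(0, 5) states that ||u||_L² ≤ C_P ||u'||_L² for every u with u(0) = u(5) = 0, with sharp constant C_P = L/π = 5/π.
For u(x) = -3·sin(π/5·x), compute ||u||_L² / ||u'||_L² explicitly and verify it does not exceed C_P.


||u||_L² / ||u'||_L² = 5/π = C_P.

u(x) = -3·sin(π/5·x), so u'(x) = -3*π*cos(π*x/5)/5.
Writing u(x) = A·sin(kπx/L) with A = -3 and k = 1, use ∫_0^L sin²(kπx/L) dx = L/2 and ∫_0^L cos²(kπx/L) dx = L/2.
u² = 9·sin²(π/5·x) and (u')² = 9*π^2/25·cos²(π/5·x), and each of sin², cos² integrates to L/2 = 5/2 over (0, 5).
∫_0^5 u² dx = 45/2, so ||u||_L² = 3*sqrt(10)/2.
∫_0^5 (u')² dx = 9*π^2/10, so ||u'||_L² = 3*sqrt(10)*π/10.
Ratio ||u||_L² / ||u'||_L² = 5/π.
Sharp Poincaré constant on H^1_0(0, 5) is C_P = L/π = 5/π, achieved by sin(π/5·x).
This is the k = 1 eigenfunction (up to amplitude), so the ratio equals the sharp Poincaré constant exactly.


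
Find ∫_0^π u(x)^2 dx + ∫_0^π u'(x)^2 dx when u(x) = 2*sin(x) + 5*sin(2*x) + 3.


||u||_{H^1(0,π)}^2 = 24 + 151*π/2

u'(x) = 2*cos(x) + 10*cos(2*x).
Expand u² and (u')² and integrate term by term on (0, π), using: for integers n ≥ 1, ∫_0^π sin²(nx) dx = ∫_0^π cos²(nx) dx = π/2; for n ≠ n', ∫_0^π sin(nx)sin(n'x) dx = ∫_0^π cos(nx)cos(n'x) dx = 0; and by product-to-sum, ∫_0^π sin(nx)cos(n'x) dx = ½∫_0^π [sin((n+n')x) + sin((n−n')x)] dx, which is 0 when n+n' is even and 2n/(n²−n'²) when n+n' is odd (it need not vanish on (0, π)). For the constant mode: ∫_0^π 1 dx = π, ∫_0^π cos(nx) dx = 0, ∫_0^π sin(nx) dx = (1−(−1)^n)/n.
  u² squared terms: (3)²·∫1 dx = 9·π = 9*π;  (2)²·∫sin(x)² dx = 4·π/2 = 2*π;  (5)²·∫sin(2x)² dx = 25·π/2 = 25*π/2.
  u² cross terms: 2·(3)·(2)·∫1·sin(x) dx = 12·(2) = 24;  2·(3)·(5)·∫1·sin(2x) dx = 30·(0) = 0;  2·(2)·(5)·∫sin(x)·sin(2x) dx = 20·(0) = 0.
  So ∫_0^π u² dx = 9*π + 2*π + 25*π/2 + 24 + 0 + 0 = 24 + 47*π/2.
  (u')² squared terms: (2)²·∫cos(x)² dx = 4·π/2 = 2*π;  (10)²·∫cos(2x)² dx = 100·π/2 = 50*π.
  (u')² cross terms: 2·(2)·(10)·∫cos(x)·cos(2x) dx = 40·(0) = 0.
  So ∫_0^π (u')² dx = 2*π + 50*π + 0 = 52*π.
||u||_{H^1}^2 = (24 + 47*π/2) + (52*π) = 24 + 151*π/2.


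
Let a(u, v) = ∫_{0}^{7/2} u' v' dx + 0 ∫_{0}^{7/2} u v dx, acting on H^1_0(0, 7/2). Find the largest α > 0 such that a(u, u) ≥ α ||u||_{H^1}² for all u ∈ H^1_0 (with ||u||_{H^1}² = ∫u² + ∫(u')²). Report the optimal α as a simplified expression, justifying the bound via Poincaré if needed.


α = 4*π^2/(4*π^2 + 49)

Coercivity of a(·,·) on H^1_0(0, 7/2) means a(u, u) ≥ α ||u||_{H^1}² for every u ∈ H^1_0.
The interval has length L = 7/2, and Poincaré/coercivity depend only on L. Here a(u, u) = ∫(u')² + (0)·∫u².
Here c = 0, so a(u,u) = ∫(u')² alone. The condition a(u,u) ≥ α||u||_{H^1}² reads (1−α)∫(u')² ≥ (α−c)∫u². Any admissible α is ≤ 1 (rapidly oscillating u have ∫u²/∫(u')² → 0), and α = 1 would force 0 ≥ (1−c)∫u², impossible since c < 1; so 1−α > 0. By the sharp Poincaré inequality on H^1_0 of an interval of length L, ∫(u')² ≥ (π/L)²∫u² with equality for the first sine mode sin(π(x−x₀)/L) (x₀ the left endpoint), so the inequality holds for all u iff (1−α)(π/L)² ≥ α − c, i.e. α ≤ ((π/L)² + c)/((π/L)² + 1) = (1 + c(L/π)²)/(1 + (L/π)²). (Direct route, valid since c ≤ 0: Poincaré gives c∫u² ≥ c(L/π)²∫(u')², so a(u,u) ≥ (1 + c(L/π)²)∫(u')², while ||u||_{H^1}² ≤ (1 + (L/π)²)∫(u')²; dividing yields the same α.) With (π/L)² = 4*π^2/49 and c = 0, the largest admissible constant is α = ((π/L)² + c)/((π/L)² + 1).
Simplifying, α = 4*π^2/(4*π^2 + 49).


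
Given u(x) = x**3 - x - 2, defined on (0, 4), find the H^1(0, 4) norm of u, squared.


||u||_{H^1}^2 = 363668/105

The H^1 norm (squared) on an interval (0, L) is
  ||u||_{H^1}^2 = ∫_0^L u(x)^2 dx + ∫_0^L u'(x)^2 dx.
Compute u'(x) = 3*x**2 - 1.
Then u(x)^2 = x**6 - 2*x**4 - 4*x**3 + x**2 + 4*x + 4 and u'(x)^2 = 9*x**4 - 6*x**2 + 1.
Integrate each monomial from 0 to 4 using ∫_0^4 c·x^n dx = c·4^(n+1)/(n+1):
  ∫_0^4 u(x)^2 dx = ∫_0^4 (x^6 - 2*x^4 - 4*x^3 + x^2 + 4*x + 4) dx. Term by term:
    ∫_0^4 x^6 dx = 16384/7;  ∫_0^4 -2*x^4 dx = -2048/5;  ∫_0^4 -4*x^3 dx = -256;
    ∫_0^4 x^2 dx = 64/3;  ∫_0^4 4*x dx = 32;  ∫_0^4 4 dx = 16.
  Sum: 16384/7 − 2048/5 − 256 + 64/3 + 32 + 16 = 183152/105.
  ∫_0^4 u'(x)^2 dx = ∫_0^4 (9*x^4 - 6*x^2 + 1) dx. Term by term:
    ∫_0^4 9*x^4 dx = 9216/5;  ∫_0^4 -6*x^2 dx = -128;  ∫_0^4 1 dx = 4.
  Sum: 9216/5 − 128 + 4 = 8596/5.
Adding: ||u||_{H^1}^2 = 183152/105 + 8596/5 = 363668/105.


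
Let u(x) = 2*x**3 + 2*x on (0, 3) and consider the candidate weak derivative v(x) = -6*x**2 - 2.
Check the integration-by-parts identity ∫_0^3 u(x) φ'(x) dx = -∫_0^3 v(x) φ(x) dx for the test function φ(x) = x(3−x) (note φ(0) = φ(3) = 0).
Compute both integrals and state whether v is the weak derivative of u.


LHS = -819/10, RHS = 819/10. No, v is not the weak derivative of u.

u(x) = 2*x**3 + 2*x, classical derivative u'(x) = 6*x**2 + 2.
φ(x) = x(3−x), so φ'(x) = 3 - 2*x.
Note φ(0) = φ(3) = 0, so the boundary term u·φ vanishes.
LHS = ∫_0^3 u(x) φ'(x) dx = ∫_0^3 (-4*x^4 + 6*x^3 - 4*x^2 + 6*x) dx. Term by term:
  ∫_0^3 -4*x^4 dx = -972/5;  ∫_0^3 6*x^3 dx = 243/2;  ∫_0^3 -4*x^2 dx = -36;
  ∫_0^3 6*x dx = 27.
Sum: -972/5 + 243/2 − 36 + 27 = -819/10.
So LHS = -819/10.
∫_0^3 v(x) φ(x) dx = ∫_0^3 (6*x^4 - 18*x^3 + 2*x^2 - 6*x) dx. Term by term:
  ∫_0^3 6*x^4 dx = 1458/5;  ∫_0^3 -18*x^3 dx = -729/2;  ∫_0^3 2*x^2 dx = 18;
  ∫_0^3 -6*x dx = -27.
Sum: 1458/5 − 729/2 + 18 − 27 = -819/10.
So RHS = -∫_0^3 v(x) φ(x) dx = 819/10.
LHS − RHS = -819/5 ≠ 0, so the identity fails.
(For a valid weak derivative the identity must hold for EVERY test function, in particular this one. The failure shows v is NOT the weak derivative of u.)
Correct weak derivative would be u'(x) = 6*x**2 + 2.


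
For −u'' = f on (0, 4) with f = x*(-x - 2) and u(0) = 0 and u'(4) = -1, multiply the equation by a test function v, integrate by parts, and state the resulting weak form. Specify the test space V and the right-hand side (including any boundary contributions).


V = {v ∈ H^1(0, 4) : v(0) = 0} (test functions vanish at x = 0 where u is specified); weak form: ∫_0^4 u'v' dx = ∫_0^4 (x*(-x - 2)) v dx − v(4) for all v ∈ V.

Multiply both sides by a test function v and integrate from 0 to 4:
  ∫_0^4 −u''(x) v(x) dx = ∫_0^4 f(x) v(x) dx.
Integrate the LHS by parts once:
  ∫_0^4 −u'' v dx = −[u'(x) v(x)]_0^4 + ∫_0^4 u'(x) v'(x) dx.
Thus ∫_0^4 u'(x) v'(x) dx = ∫_0^4 f(x) v(x) dx + [u'(x) v(x)]_0^4.
Choose V so that boundary terms are either known or forced to vanish.
Mixed BC: u(0) = 0 (Dirichlet) and u'(4) = -1 (Neumann). Define V = {v ∈ H^1(0, 4) : v(0) = 0}. Then [u' v]_0^4 = u'(4)·v(4) − u'(0)·0 = − v(4).
Weak formulation: find u (satisfying any essential BC) such that ∫_0^4 u'(x) v'(x) dx = ∫_0^4 f v dx − v(4) for all v ∈ V (Dirichlet at 0 absorbed into V; Neumann datum at x = 4 contributes the boundary term).
Substituting f(x) = x*(-x - 2), the right-hand side is ∫_0^4 (x*(-x - 2)) v dx − v(4).


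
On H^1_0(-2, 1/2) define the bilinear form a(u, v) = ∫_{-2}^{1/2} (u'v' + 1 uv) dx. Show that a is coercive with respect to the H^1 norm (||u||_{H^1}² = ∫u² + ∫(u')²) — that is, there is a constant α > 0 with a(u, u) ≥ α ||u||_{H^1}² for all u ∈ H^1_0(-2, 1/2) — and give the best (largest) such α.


α = 1

Coercivity of a(·,·) on H^1_0(-2, 1/2) means a(u, u) ≥ α ||u||_{H^1}² for every u ∈ H^1_0.
The interval has length L = 5/2, and Poincaré/coercivity depend only on L. Here a(u, u) = ∫(u')² + (1)·∫u².
Here c = 1 ≥ 1, so a(u,u) = ∫(u')² + c∫u² ≥ ∫(u')² + ∫u² = ||u||_{H^1}², i.e. α = 1 works. No larger α is possible: a(u,u) ≥ α||u||_{H^1}² means (1−α)∫(u')² ≥ (α−c)∫u², and for the modes u_n = sin(nπ(x−x₀)/L) (x₀ the left endpoint) one has ∫u_n²/∫(u_n')² = (L/(nπ))² → 0, so a(u_n,u_n)/||u_n||_{H^1}² → 1. Hence the optimal constant is α = 1.
Therefore α = 1.


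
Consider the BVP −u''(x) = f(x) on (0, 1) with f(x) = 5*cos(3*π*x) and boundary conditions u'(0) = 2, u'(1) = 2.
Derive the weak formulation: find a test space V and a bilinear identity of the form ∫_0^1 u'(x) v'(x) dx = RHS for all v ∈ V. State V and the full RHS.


V = H^1(0, 1) (v unrestricted at boundary; u is determined up to an additive constant); weak form: ∫_0^1 u'v' dx = ∫_0^1 (5*cos(3*π*x)) v dx + 2·v(1) − 2·v(0) for all v ∈ V.

Multiply both sides by a test function v and integrate from 0 to 1:
  ∫_0^1 −u''(x) v(x) dx = ∫_0^1 f(x) v(x) dx.
Integrate the LHS by parts once:
  ∫_0^1 −u'' v dx = −[u'(x) v(x)]_0^1 + ∫_0^1 u'(x) v'(x) dx.
Thus ∫_0^1 u'(x) v'(x) dx = ∫_0^1 f(x) v(x) dx + [u'(x) v(x)]_0^1.
Choose V so that boundary terms are either known or forced to vanish.
u has inhomogeneous Neumann u'(0) = 2, u'(1) = 2. [u' v]_0^1 = (2)·v(1) − (2)·v(0) = 2·v(1) − 2·v(0). Take V = H^1(0, 1); boundary term becomes part of RHS.
Weak formulation: find u (satisfying any essential BC) such that ∫_0^1 u'(x) v'(x) dx = ∫_0^1 f v dx + 2·v(1) − 2·v(0) for all v ∈ V (Neumann data are natural BCs: they enter the RHS as boundary terms).
Substituting f(x) = 5*cos(3*π*x), the right-hand side is ∫_0^1 (5*cos(3*π*x)) v dx + 2·v(1) − 2·v(0).
Compatibility check (pure Neumann): taking v ≡ 1 ∈ V gives 0 = ∫_0^1 f dx + (2) − (2), i.e. ∫_0^1 f dx must equal u'(0) − u'(1) = 0. Indeed ∫_0^1 (5*cos(3*π*x)) dx = 0, so the data are compatible. The solution is then unique only up to an additive constant (fix it e.g. by requiring ∫_0^1 u dx = 0).


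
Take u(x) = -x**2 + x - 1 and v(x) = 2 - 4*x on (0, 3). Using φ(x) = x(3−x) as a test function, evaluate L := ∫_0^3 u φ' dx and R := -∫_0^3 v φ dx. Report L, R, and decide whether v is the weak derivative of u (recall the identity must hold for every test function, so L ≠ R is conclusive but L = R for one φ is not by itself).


LHS = 9, RHS = 18. No, v is not the weak derivative of u.

u(x) = -x**2 + x - 1, classical derivative u'(x) = 1 - 2*x.
φ(x) = x(3−x), so φ'(x) = 3 - 2*x.
Note φ(0) = φ(3) = 0, so the boundary term u·φ vanishes.
LHS = ∫_0^3 u(x) φ'(x) dx = ∫_0^3 (2*x^3 - 5*x^2 + 5*x - 3) dx. Term by term:
  ∫_0^3 2*x^3 dx = 81/2;  ∫_0^3 -5*x^2 dx = -45;  ∫_0^3 5*x dx = 45/2;
  ∫_0^3 -3 dx = -9.
Sum: 81/2 − 45 + 45/2 − 9 = 9.
So LHS = 9.
∫_0^3 v(x) φ(x) dx = ∫_0^3 (4*x^3 - 14*x^2 + 6*x) dx. Term by term:
  ∫_0^3 4*x^3 dx = 81;  ∫_0^3 -14*x^2 dx = -126;  ∫_0^3 6*x dx = 27.
Sum: 81 − 126 + 27 = -18.
So RHS = -∫_0^3 v(x) φ(x) dx = 18.
LHS − RHS = -9 ≠ 0, so the identity fails.
(For a valid weak derivative the identity must hold for EVERY test function, in particular this one. The failure shows v is NOT the weak derivative of u.)
Correct weak derivative would be u'(x) = 1 - 2*x.


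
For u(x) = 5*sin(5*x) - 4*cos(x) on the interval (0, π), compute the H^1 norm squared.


||u||_{H^1(0,π)}^2 = 341*π

u'(x) = 4*sin(x) + 25*cos(5*x).
Expand u² and (u')² and integrate term by term on (0, π), using: for integers n ≥ 1, ∫_0^π sin²(nx) dx = ∫_0^π cos²(nx) dx = π/2; for n ≠ n', ∫_0^π sin(nx)sin(n'x) dx = ∫_0^π cos(nx)cos(n'x) dx = 0; and by product-to-sum, ∫_0^π sin(nx)cos(n'x) dx = ½∫_0^π [sin((n+n')x) + sin((n−n')x)] dx, which is 0 when n+n' is even and 2n/(n²−n'²) when n+n' is odd (it need not vanish on (0, π)).
  u² squared terms: (-4)²·∫cos(x)² dx = 16·π/2 = 8*π;  (5)²·∫sin(5x)² dx = 25·π/2 = 25*π/2.
  u² cross terms: 2·(-4)·(5)·∫cos(x)·sin(5x) dx = -40·(0) = 0.
  So ∫_0^π u² dx = 8*π + 25*π/2 + 0 = 41*π/2.
  (u')² squared terms: (4)²·∫sin(x)² dx = 16·π/2 = 8*π;  (25)²·∫cos(5x)² dx = 625·π/2 = 625*π/2.
  (u')² cross terms: 2·(4)·(25)·∫sin(x)·cos(5x) dx = 200·(0) = 0.
  So ∫_0^π (u')² dx = 8*π + 625*π/2 + 0 = 641*π/2.
||u||_{H^1}^2 = (41*π/2) + (641*π/2) = 341*π.


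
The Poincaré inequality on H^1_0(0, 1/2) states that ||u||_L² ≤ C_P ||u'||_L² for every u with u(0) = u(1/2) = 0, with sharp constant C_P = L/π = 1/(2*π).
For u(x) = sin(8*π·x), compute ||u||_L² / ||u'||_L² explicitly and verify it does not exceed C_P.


||u||_L² / ||u'||_L² = 1/(8*π) < C_P = 1/(2*π).

u(x) = sin(8*π·x), so u'(x) = 8*π*cos(8*π*x).
Writing u(x) = A·sin(kπx/L) with A = 1 and k = 4, use ∫_0^L sin²(kπx/L) dx = L/2 and ∫_0^L cos²(kπx/L) dx = L/2.
u² = 1·sin²(8*π·x) and (u')² = 64*π^2·cos²(8*π·x), and each of sin², cos² integrates to L/2 = 1/4 over (0, 1/2).
∫_0^1/2 u² dx = 1/4, so ||u||_L² = 1/2.
∫_0^1/2 (u')² dx = 16*π^2, so ||u'||_L² = 4*π.
Ratio ||u||_L² / ||u'||_L² = 1/(8*π).
Sharp Poincaré constant on H^1_0(0, 1/2) is C_P = L/π = 1/(2*π), achieved by sin(2*π·x).
This is the k = 4 harmonic; the ratio L/(kπ) is strictly less than C_P = L/π, consistent with the sharp inequality ||u||_L² ≤ C_P ||u'||_L².


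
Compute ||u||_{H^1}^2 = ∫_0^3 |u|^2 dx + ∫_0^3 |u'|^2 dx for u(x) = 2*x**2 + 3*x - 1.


||u||_{H^1}^2 = 3687/5

The H^1 norm (squared) on an interval (0, L) is
  ||u||_{H^1}^2 = ∫_0^L u(x)^2 dx + ∫_0^L u'(x)^2 dx.
Compute u'(x) = 4*x + 3.
Then u(x)^2 = 4*x**4 + 12*x**3 + 5*x**2 - 6*x + 1 and u'(x)^2 = 16*x**2 + 24*x + 9.
Integrate each monomial from 0 to 3 using ∫_0^3 c·x^n dx = c·3^(n+1)/(n+1):
  ∫_0^3 u(x)^2 dx = ∫_0^3 (4*x^4 + 12*x^3 + 5*x^2 - 6*x + 1) dx. Term by term:
    ∫_0^3 4*x^4 dx = 972/5;  ∫_0^3 12*x^3 dx = 243;  ∫_0^3 5*x^2 dx = 45;
    ∫_0^3 -6*x dx = -27;  ∫_0^3 1 dx = 3.
  Sum: 972/5 + 243 + 45 − 27 + 3 = 2292/5.
  ∫_0^3 u'(x)^2 dx = ∫_0^3 (16*x^2 + 24*x + 9) dx. Term by term:
    ∫_0^3 16*x^2 dx = 144;  ∫_0^3 24*x dx = 108;  ∫_0^3 9 dx = 27.
  Sum: 144 + 108 + 27 = 279.
Adding: ||u||_{H^1}^2 = 2292/5 + 279 = 3687/5.


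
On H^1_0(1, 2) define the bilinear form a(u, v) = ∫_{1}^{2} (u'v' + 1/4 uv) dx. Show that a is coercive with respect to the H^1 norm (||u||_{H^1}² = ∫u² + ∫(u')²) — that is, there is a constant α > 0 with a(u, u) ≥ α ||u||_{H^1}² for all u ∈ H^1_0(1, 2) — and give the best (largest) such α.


α = (1/4 + π^2)/(1 + π^2)

Coercivity of a(·,·) on H^1_0(1, 2) means a(u, u) ≥ α ||u||_{H^1}² for every u ∈ H^1_0.
The interval has length L = 1, and Poincaré/coercivity depend only on L. Here a(u, u) = ∫(u')² + (1/4)·∫u².
Here 0 < c = 1/4 < 1. The condition a(u,u) ≥ α||u||_{H^1}² reads (1−α)∫(u')² ≥ (α−c)∫u². Any admissible α is ≤ 1 (rapidly oscillating u have ∫u²/∫(u')² → 0), and α = 1 would force 0 ≥ (1−c)∫u², impossible since c < 1; so 1−α > 0. By the sharp Poincaré inequality on H^1_0 of an interval of length L, ∫(u')² ≥ (π/L)²∫u² with equality for the first sine mode sin(π(x−x₀)/L) (x₀ the left endpoint), so the inequality holds for all u iff (1−α)(π/L)² ≥ α − c, i.e. α ≤ ((π/L)² + c)/((π/L)² + 1) = (1 + c(L/π)²)/(1 + (L/π)²). With (π/L)² = π^2 and c = 1/4, the largest admissible constant is α = ((π/L)² + c)/((π/L)² + 1).
Simplifying, α = (1/4 + π^2)/(1 + π^2).


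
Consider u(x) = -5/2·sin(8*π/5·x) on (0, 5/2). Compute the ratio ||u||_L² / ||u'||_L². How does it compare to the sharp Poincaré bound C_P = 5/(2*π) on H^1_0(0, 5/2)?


||u||_L² / ||u'||_L² = 5/(8*π) < C_P = 5/(2*π).

u(x) = -5/2·sin(8*π/5·x), so u'(x) = -4*π*cos(8*π*x/5).
Writing u(x) = A·sin(kπx/L) with A = -5/2 and k = 4, use ∫_0^L sin²(kπx/L) dx = L/2 and ∫_0^L cos²(kπx/L) dx = L/2.
u² = 25/4·sin²(8*π/5·x) and (u')² = 16*π^2·cos²(8*π/5·x), and each of sin², cos² integrates to L/2 = 5/4 over (0, 5/2).
∫_0^5/2 u² dx = 125/16, so ||u||_L² = 5*sqrt(5)/4.
∫_0^5/2 (u')² dx = 20*π^2, so ||u'||_L² = 2*sqrt(5)*π.
Ratio ||u||_L² / ||u'||_L² = 5/(8*π).
Sharp Poincaré constant on H^1_0(0, 5/2) is C_P = L/π = 5/(2*π), achieved by sin(2*π/5·x).
This is the k = 4 harmonic; the ratio L/(kπ) is strictly less than C_P = L/π, consistent with the sharp inequality ||u||_L² ≤ C_P ||u'||_L².


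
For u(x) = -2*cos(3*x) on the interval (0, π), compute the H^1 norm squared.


||u||_{H^1(0,π)}^2 = 20*π

u'(x) = 6*sin(3*x).
Expand u² and (u')² and integrate term by term on (0, π), using: for integers n ≥ 1, ∫_0^π sin²(nx) dx = ∫_0^π cos²(nx) dx = π/2; for n ≠ n', ∫_0^π sin(nx)sin(n'x) dx = ∫_0^π cos(nx)cos(n'x) dx = 0; and by product-to-sum, ∫_0^π sin(nx)cos(n'x) dx = ½∫_0^π [sin((n+n')x) + sin((n−n')x)] dx, which is 0 when n+n' is even and 2n/(n²−n'²) when n+n' is odd (it need not vanish on (0, π)).
  u² squared terms: (-2)²·∫cos(3x)² dx = 4·π/2 = 2*π.
  So ∫_0^π u² dx = 2*π.
  (u')² squared terms: (6)²·∫sin(3x)² dx = 36·π/2 = 18*π.
  So ∫_0^π (u')² dx = 18*π.
||u||_{H^1}^2 = (2*π) + (18*π) = 20*π.


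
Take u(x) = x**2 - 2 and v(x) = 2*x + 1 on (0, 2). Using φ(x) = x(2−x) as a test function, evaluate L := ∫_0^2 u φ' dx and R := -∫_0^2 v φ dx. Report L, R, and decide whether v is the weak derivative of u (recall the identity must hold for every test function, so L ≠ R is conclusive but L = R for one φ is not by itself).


LHS = -8/3, RHS = -4. No, v is not the weak derivative of u.

u(x) = x**2 - 2, classical derivative u'(x) = 2*x.
φ(x) = x(2−x), so φ'(x) = 2 - 2*x.
Note φ(0) = φ(2) = 0, so the boundary term u·φ vanishes.
LHS = ∫_0^2 u(x) φ'(x) dx = ∫_0^2 (-2*x^3 + 2*x^2 + 4*x - 4) dx. Term by term:
  ∫_0^2 -2*x^3 dx = -8;  ∫_0^2 2*x^2 dx = 16/3;  ∫_0^2 4*x dx = 8;
  ∫_0^2 -4 dx = -8.
Sum: -8 + 16/3 + 8 − 8 = -8/3.
So LHS = -8/3.
∫_0^2 v(x) φ(x) dx = ∫_0^2 (-2*x^3 + 3*x^2 + 2*x) dx. Term by term:
  ∫_0^2 -2*x^3 dx = -8;  ∫_0^2 3*x^2 dx = 8;  ∫_0^2 2*x dx = 4.
Sum: -8 + 8 + 4 = 4.
So RHS = -∫_0^2 v(x) φ(x) dx = -4.
LHS − RHS = 4/3 ≠ 0, so the identity fails.
(For a valid weak derivative the identity must hold for EVERY test function, in particular this one. The failure shows v is NOT the weak derivative of u.)
Correct weak derivative would be u'(x) = 2*x.


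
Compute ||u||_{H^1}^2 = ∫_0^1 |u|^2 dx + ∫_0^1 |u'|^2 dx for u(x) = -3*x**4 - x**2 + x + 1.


||u||_{H^1}^2 = 1787/70

The H^1 norm (squared) on an interval (0, L) is
  ||u||_{H^1}^2 = ∫_0^L u(x)^2 dx + ∫_0^L u'(x)^2 dx.
Compute u'(x) = -12*x**3 - 2*x + 1.
Then u(x)^2 = 9*x**8 + 6*x**6 - 6*x**5 - 5*x**4 - 2*x**3 - x**2 + 2*x + 1 and u'(x)^2 = 144*x**6 + 48*x**4 - 24*x**3 + 4*x**2 - 4*x + 1.
Integrate each monomial from 0 to 1 using ∫_0^1 c·x^n dx = c·1^(n+1)/(n+1):
  ∫_0^1 u(x)^2 dx = ∫_0^1 (9*x^8 + 6*x^6 - 6*x^5 - 5*x^4 - 2*x^3 - x^2 + 2*x + 1) dx. Term by term:
    ∫_0^1 9*x^8 dx = 1;  ∫_0^1 6*x^6 dx = 6/7;  ∫_0^1 -6*x^5 dx = -1;
    ∫_0^1 -5*x^4 dx = -1;  ∫_0^1 -2*x^3 dx = -1/2;  ∫_0^1 -x^2 dx = -1/3;
    ∫_0^1 2*x dx = 1;  ∫_0^1 1 dx = 1.
  Sum: 1 + 6/7 − 1 − 1 − 1/2 − 1/3 + 1 + 1 = 43/42.
  ∫_0^1 u'(x)^2 dx = ∫_0^1 (144*x^6 + 48*x^4 - 24*x^3 + 4*x^2 - 4*x + 1) dx. Term by term:
    ∫_0^1 144*x^6 dx = 144/7;  ∫_0^1 48*x^4 dx = 48/5;  ∫_0^1 -24*x^3 dx = -6;
    ∫_0^1 4*x^2 dx = 4/3;  ∫_0^1 -4*x dx = -2;  ∫_0^1 1 dx = 1.
  Sum: 144/7 + 48/5 − 6 + 4/3 − 2 + 1 = 2573/105.
Adding: ||u||_{H^1}^2 = 43/42 + 2573/105 = 1787/70.


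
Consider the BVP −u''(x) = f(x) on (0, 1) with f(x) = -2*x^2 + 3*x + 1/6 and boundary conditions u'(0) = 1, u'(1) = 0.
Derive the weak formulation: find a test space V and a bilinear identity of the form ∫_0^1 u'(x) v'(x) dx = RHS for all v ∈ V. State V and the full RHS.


V = H^1(0, 1) (v unrestricted at boundary; u is determined up to an additive constant); weak form: ∫_0^1 u'v' dx = ∫_0^1 (-2*x^2 + 3*x + 1/6) v dx − v(0) for all v ∈ V.

Multiply both sides by a test function v and integrate from 0 to 1:
  ∫_0^1 −u''(x) v(x) dx = ∫_0^1 f(x) v(x) dx.
Integrate the LHS by parts once:
  ∫_0^1 −u'' v dx = −[u'(x) v(x)]_0^1 + ∫_0^1 u'(x) v'(x) dx.
Thus ∫_0^1 u'(x) v'(x) dx = ∫_0^1 f(x) v(x) dx + [u'(x) v(x)]_0^1.
Choose V so that boundary terms are either known or forced to vanish.
u has inhomogeneous Neumann u'(0) = 1, u'(1) = 0. [u' v]_0^1 = (0)·v(1) − (1)·v(0) = − v(0). Take V = H^1(0, 1); boundary term becomes part of RHS.
Weak formulation: find u (satisfying any essential BC) such that ∫_0^1 u'(x) v'(x) dx = ∫_0^1 f v dx − v(0) for all v ∈ V (Neumann data are natural BCs: they enter the RHS as boundary terms).
Substituting f(x) = -2*x^2 + 3*x + 1/6, the right-hand side is ∫_0^1 (-2*x^2 + 3*x + 1/6) v dx − v(0).
Compatibility check (pure Neumann): taking v ≡ 1 ∈ V gives 0 = ∫_0^1 f dx + (0) − (1), i.e. ∫_0^1 f dx must equal u'(0) − u'(1) = 1. Indeed ∫_0^1 (-2*x^2 + 3*x + 1/6) dx = 1, so the data are compatible. The solution is then unique only up to an additive constant (fix it e.g. by requiring ∫_0^1 u dx = 0).


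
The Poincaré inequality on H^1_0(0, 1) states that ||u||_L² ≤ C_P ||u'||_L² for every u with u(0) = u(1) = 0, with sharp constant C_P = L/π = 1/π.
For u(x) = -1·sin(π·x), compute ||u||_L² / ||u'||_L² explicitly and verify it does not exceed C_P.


||u||_L² / ||u'||_L² = 1/π = C_P.

u(x) = -1·sin(π·x), so u'(x) = -π*cos(π*x).
Writing u(x) = A·sin(kπx/L) with A = -1 and k = 1, use ∫_0^L sin²(kπx/L) dx = L/2 and ∫_0^L cos²(kπx/L) dx = L/2.
u² = 1·sin²(π·x) and (u')² = π^2·cos²(π·x), and each of sin², cos² integrates to L/2 = 1/2 over (0, 1).
∫_0^1 u² dx = 1/2, so ||u||_L² = sqrt(2)/2.
∫_0^1 (u')² dx = π^2/2, so ||u'||_L² = sqrt(2)*π/2.
Ratio ||u||_L² / ||u'||_L² = 1/π.
Sharp Poincaré constant on H^1_0(0, 1) is C_P = L/π = 1/π, achieved by sin(π·x).
This is the k = 1 eigenfunction (up to amplitude), so the ratio equals the sharp Poincaré constant exactly.


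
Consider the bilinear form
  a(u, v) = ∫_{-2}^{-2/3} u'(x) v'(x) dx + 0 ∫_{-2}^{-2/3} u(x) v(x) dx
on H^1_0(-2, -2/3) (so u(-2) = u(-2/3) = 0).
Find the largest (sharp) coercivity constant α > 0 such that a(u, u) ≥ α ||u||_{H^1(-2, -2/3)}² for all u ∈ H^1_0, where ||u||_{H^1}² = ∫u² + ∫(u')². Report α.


α = 9*π^2/(16 + 9*π^2)

Coercivity of a(·,·) on H^1_0(-2, -2/3) means a(u, u) ≥ α ||u||_{H^1}² for every u ∈ H^1_0.
The interval has length L = 4/3, and Poincaré/coercivity depend only on L. Here a(u, u) = ∫(u')² + (0)·∫u².
Here c = 0, so a(u,u) = ∫(u')² alone. The condition a(u,u) ≥ α||u||_{H^1}² reads (1−α)∫(u')² ≥ (α−c)∫u². Any admissible α is ≤ 1 (rapidly oscillating u have ∫u²/∫(u')² → 0), and α = 1 would force 0 ≥ (1−c)∫u², impossible since c < 1; so 1−α > 0. By the sharp Poincaré inequality on H^1_0 of an interval of length L, ∫(u')² ≥ (π/L)²∫u² with equality for the first sine mode sin(π(x−x₀)/L) (x₀ the left endpoint), so the inequality holds for all u iff (1−α)(π/L)² ≥ α − c, i.e. α ≤ ((π/L)² + c)/((π/L)² + 1) = (1 + c(L/π)²)/(1 + (L/π)²). (Direct route, valid since c ≤ 0: Poincaré gives c∫u² ≥ c(L/π)²∫(u')², so a(u,u) ≥ (1 + c(L/π)²)∫(u')², while ||u||_{H^1}² ≤ (1 + (L/π)²)∫(u')²; dividing yields the same α.) With (π/L)² = 9*π^2/16 and c = 0, the largest admissible constant is α = ((π/L)² + c)/((π/L)² + 1).
Simplifying, α = 9*π^2/(16 + 9*π^2).


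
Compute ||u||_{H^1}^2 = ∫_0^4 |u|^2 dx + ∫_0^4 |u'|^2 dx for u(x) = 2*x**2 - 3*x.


||u||_{H^1}^2 = 6428/15

The H^1 norm (squared) on an interval (0, L) is
  ||u||_{H^1}^2 = ∫_0^L u(x)^2 dx + ∫_0^L u'(x)^2 dx.
Compute u'(x) = 4*x - 3.
Then u(x)^2 = 4*x**4 - 12*x**3 + 9*x**2 and u'(x)^2 = 16*x**2 - 24*x + 9.
Integrate each monomial from 0 to 4 using ∫_0^4 c·x^n dx = c·4^(n+1)/(n+1):
  ∫_0^4 u(x)^2 dx = ∫_0^4 (4*x^4 - 12*x^3 + 9*x^2) dx. Term by term:
    ∫_0^4 4*x^4 dx = 4096/5;  ∫_0^4 -12*x^3 dx = -768;  ∫_0^4 9*x^2 dx = 192.
  Sum: 4096/5 − 768 + 192 = 1216/5.
  ∫_0^4 u'(x)^2 dx = ∫_0^4 (16*x^2 - 24*x + 9) dx. Term by term:
    ∫_0^4 16*x^2 dx = 1024/3;  ∫_0^4 -24*x dx = -192;  ∫_0^4 9 dx = 36.
  Sum: 1024/3 − 192 + 36 = 556/3.
Adding: ||u||_{H^1}^2 = 1216/5 + 556/3 = 6428/15.


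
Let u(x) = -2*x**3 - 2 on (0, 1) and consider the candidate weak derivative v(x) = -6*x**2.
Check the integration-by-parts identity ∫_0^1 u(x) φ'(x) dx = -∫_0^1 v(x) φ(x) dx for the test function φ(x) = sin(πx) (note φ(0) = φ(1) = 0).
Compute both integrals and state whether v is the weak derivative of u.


LHS = -24/π^3 + 6/π, RHS = -24/π^3 + 6/π. Yes, v = u' weakly.

u(x) = -2*x**3 - 2, classical derivative u'(x) = -6*x**2.
φ(x) = sin(πx), so φ'(x) = π*cos(π*x).
Note φ(0) = φ(1) = 0, so the boundary term u·φ vanishes.
LHS = ∫_0^1 u(x) φ'(x) dx = ∫_0^1 (-2*π*x^3*cos(π*x) - 2*π*cos(π*x)) dx. Term by term:
  ∫_0^1 -2*π*cos(π*x) dx = 0;  ∫_0^1 -2*π*x^3*cos(π*x) dx = -24/π^3 + 6/π.
Sum: 0 + -24/π^3 + 6/π = -24/π^3 + 6/π.
So LHS = -24/π^3 + 6/π.
∫_0^1 v(x) φ(x) dx = ∫_0^1 (-6*x^2*sin(π*x)) dx. Term by term:
  ∫_0^1 -6*x^2*sin(π*x) dx = -6/π + 24/π^3.
So RHS = -∫_0^1 v(x) φ(x) dx = -24/π^3 + 6/π.
LHS = RHS, so the identity holds for this test φ.
Moreover u is smooth here and v(x) = u'(x) = -6*x**2 pointwise, so the identity holds for every test function. Hence v is the weak derivative of u.


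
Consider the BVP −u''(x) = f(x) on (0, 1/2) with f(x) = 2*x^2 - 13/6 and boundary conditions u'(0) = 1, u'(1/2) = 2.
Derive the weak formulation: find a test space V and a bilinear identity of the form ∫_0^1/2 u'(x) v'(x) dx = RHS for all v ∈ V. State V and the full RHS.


V = H^1(0, 1/2) (v unrestricted at boundary; u is determined up to an additive constant); weak form: ∫_0^1/2 u'v' dx = ∫_0^1/2 (2*x^2 - 13/6) v dx + 2·v(1/2) − v(0) for all v ∈ V.

Multiply both sides by a test function v and integrate from 0 to 1/2:
  ∫_0^1/2 −u''(x) v(x) dx = ∫_0^1/2 f(x) v(x) dx.
Integrate the LHS by parts once:
  ∫_0^1/2 −u'' v dx = −[u'(x) v(x)]_0^1/2 + ∫_0^1/2 u'(x) v'(x) dx.
Thus ∫_0^1/2 u'(x) v'(x) dx = ∫_0^1/2 f(x) v(x) dx + [u'(x) v(x)]_0^1/2.
Choose V so that boundary terms are either known or forced to vanish.
u has inhomogeneous Neumann u'(0) = 1, u'(1/2) = 2. [u' v]_0^1/2 = (2)·v(1/2) − (1)·v(0) = 2·v(1/2) − v(0). Take V = H^1(0, 1/2); boundary term becomes part of RHS.
Weak formulation: find u (satisfying any essential BC) such that ∫_0^1/2 u'(x) v'(x) dx = ∫_0^1/2 f v dx + 2·v(1/2) − v(0) for all v ∈ V (Neumann data are natural BCs: they enter the RHS as boundary terms).
Substituting f(x) = 2*x^2 - 13/6, the right-hand side is ∫_0^1/2 (2*x^2 - 13/6) v dx + 2·v(1/2) − v(0).
Compatibility check (pure Neumann): taking v ≡ 1 ∈ V gives 0 = ∫_0^1/2 f dx + (2) − (1), i.e. ∫_0^1/2 f dx must equal u'(0) − u'(1/2) = -1. Indeed ∫_0^1/2 (2*x^2 - 13/6) dx = -1, so the data are compatible. The solution is then unique only up to an additive constant (fix it e.g. by requiring ∫_0^1/2 u dx = 0).


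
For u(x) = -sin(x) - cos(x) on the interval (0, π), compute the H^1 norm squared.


||u||_{H^1(0,π)}^2 = 2*π

u'(x) = sin(x) - cos(x).
Expand u² and (u')² and integrate term by term on (0, π), using: for integers n ≥ 1, ∫_0^π sin²(nx) dx = ∫_0^π cos²(nx) dx = π/2; for n ≠ n', ∫_0^π sin(nx)sin(n'x) dx = ∫_0^π cos(nx)cos(n'x) dx = 0; and by product-to-sum, ∫_0^π sin(nx)cos(n'x) dx = ½∫_0^π [sin((n+n')x) + sin((n−n')x)] dx, which is 0 when n+n' is even and 2n/(n²−n'²) when n+n' is odd (it need not vanish on (0, π)).
  u² squared terms: (-1)²·∫cos(x)² dx = 1·π/2 = π/2;  (-1)²·∫sin(x)² dx = 1·π/2 = π/2.
  u² cross terms: 2·(-1)·(-1)·∫cos(x)·sin(x) dx = 2·(0) = 0.
  So ∫_0^π u² dx = π/2 + π/2 + 0 = π.
  (u')² squared terms: (-1)²·∫cos(x)² dx = 1·π/2 = π/2;  (1)²·∫sin(x)² dx = 1·π/2 = π/2.
  (u')² cross terms: 2·(-1)·(1)·∫cos(x)·sin(x) dx = -2·(0) = 0.
  So ∫_0^π (u')² dx = π/2 + π/2 + 0 = π.
||u||_{H^1}^2 = (π) + (π) = 2*π.


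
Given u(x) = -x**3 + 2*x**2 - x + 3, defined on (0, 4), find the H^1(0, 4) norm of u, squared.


||u||_{H^1}^2 = 8264/7

The H^1 norm (squared) on an interval (0, L) is
  ||u||_{H^1}^2 = ∫_0^L u(x)^2 dx + ∫_0^L u'(x)^2 dx.
Compute u'(x) = -3*x**2 + 4*x - 1.
Then u(x)^2 = x**6 - 4*x**5 + 6*x**4 - 10*x**3 + 13*x**2 - 6*x + 9 and u'(x)^2 = 9*x**4 - 24*x**3 + 22*x**2 - 8*x + 1.
Integrate each monomial from 0 to 4 using ∫_0^4 c·x^n dx = c·4^(n+1)/(n+1):
  ∫_0^4 u(x)^2 dx = ∫_0^4 (x^6 - 4*x^5 + 6*x^4 - 10*x^3 + 13*x^2 - 6*x + 9) dx. Term by term:
    ∫_0^4 x^6 dx = 16384/7;  ∫_0^4 -4*x^5 dx = -8192/3;  ∫_0^4 6*x^4 dx = 6144/5;
    ∫_0^4 -10*x^3 dx = -640;  ∫_0^4 13*x^2 dx = 832/3;  ∫_0^4 -6*x dx = -48;
    ∫_0^4 9 dx = 36.
  Sum: 16384/7 − 8192/3 + 6144/5 − 640 + 832/3 − 48 + 36 = 48724/105.
  ∫_0^4 u'(x)^2 dx = ∫_0^4 (9*x^4 - 24*x^3 + 22*x^2 - 8*x + 1) dx. Term by term:
    ∫_0^4 9*x^4 dx = 9216/5;  ∫_0^4 -24*x^3 dx = -1536;  ∫_0^4 22*x^2 dx = 1408/3;
    ∫_0^4 -8*x dx = -64;  ∫_0^4 1 dx = 4.
  Sum: 9216/5 − 1536 + 1408/3 − 64 + 4 = 10748/15.
Adding: ||u||_{H^1}^2 = 48724/105 + 10748/15 = 8264/7.


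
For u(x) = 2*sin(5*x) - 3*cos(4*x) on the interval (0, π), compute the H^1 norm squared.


||u||_{H^1(0,π)}^2 = -680/3 + 257*π/2

u'(x) = 12*sin(4*x) + 10*cos(5*x).
Expand u² and (u')² and integrate term by term on (0, π), using: for integers n ≥ 1, ∫_0^π sin²(nx) dx = ∫_0^π cos²(nx) dx = π/2; for n ≠ n', ∫_0^π sin(nx)sin(n'x) dx = ∫_0^π cos(nx)cos(n'x) dx = 0; and by product-to-sum, ∫_0^π sin(nx)cos(n'x) dx = ½∫_0^π [sin((n+n')x) + sin((n−n')x)] dx, which is 0 when n+n' is even and 2n/(n²−n'²) when n+n' is odd (it need not vanish on (0, π)).
  u² squared terms: (-3)²·∫cos(4x)² dx = 9·π/2 = 9*π/2;  (2)²·∫sin(5x)² dx = 4·π/2 = 2*π.
  u² cross terms: 2·(-3)·(2)·∫cos(4x)·sin(5x) dx = -12·(10/9) = -40/3.
  So ∫_0^π u² dx = 9*π/2 + 2*π − 40/3 = -40/3 + 13*π/2.
  (u')² squared terms: (10)²·∫cos(5x)² dx = 100·π/2 = 50*π;  (12)²·∫sin(4x)² dx = 144·π/2 = 72*π.
  (u')² cross terms: 2·(10)·(12)·∫cos(5x)·sin(4x) dx = 240·(-8/9) = -640/3.
  So ∫_0^π (u')² dx = 50*π + 72*π − 640/3 = -640/3 + 122*π.
||u||_{H^1}^2 = (-40/3 + 13*π/2) + (-640/3 + 122*π) = -680/3 + 257*π/2.


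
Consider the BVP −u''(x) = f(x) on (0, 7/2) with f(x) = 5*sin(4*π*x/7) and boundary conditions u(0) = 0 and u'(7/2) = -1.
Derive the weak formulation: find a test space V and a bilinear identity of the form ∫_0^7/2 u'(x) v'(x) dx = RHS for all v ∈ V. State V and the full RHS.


V = {v ∈ H^1(0, 7/2) : v(0) = 0} (test functions vanish at x = 0 where u is specified); weak form: ∫_0^7/2 u'v' dx = ∫_0^7/2 (5*sin(4*π*x/7)) v dx − v(7/2) for all v ∈ V.

Multiply both sides by a test function v and integrate from 0 to 7/2:
  ∫_0^7/2 −u''(x) v(x) dx = ∫_0^7/2 f(x) v(x) dx.
Integrate the LHS by parts once:
  ∫_0^7/2 −u'' v dx = −[u'(x) v(x)]_0^7/2 + ∫_0^7/2 u'(x) v'(x) dx.
Thus ∫_0^7/2 u'(x) v'(x) dx = ∫_0^7/2 f(x) v(x) dx + [u'(x) v(x)]_0^7/2.
Choose V so that boundary terms are either known or forced to vanish.
Mixed BC: u(0) = 0 (Dirichlet) and u'(7/2) = -1 (Neumann). Define V = {v ∈ H^1(0, 7/2) : v(0) = 0}. Then [u' v]_0^7/2 = u'(7/2)·v(7/2) − u'(0)·0 = − v(7/2).
Weak formulation: find u (satisfying any essential BC) such that ∫_0^7/2 u'(x) v'(x) dx = ∫_0^7/2 f v dx − v(7/2) for all v ∈ V (Dirichlet at 0 absorbed into V; Neumann datum at x = 7/2 contributes the boundary term).
Substituting f(x) = 5*sin(4*π*x/7), the right-hand side is ∫_0^7/2 (5*sin(4*π*x/7)) v dx − v(7/2).


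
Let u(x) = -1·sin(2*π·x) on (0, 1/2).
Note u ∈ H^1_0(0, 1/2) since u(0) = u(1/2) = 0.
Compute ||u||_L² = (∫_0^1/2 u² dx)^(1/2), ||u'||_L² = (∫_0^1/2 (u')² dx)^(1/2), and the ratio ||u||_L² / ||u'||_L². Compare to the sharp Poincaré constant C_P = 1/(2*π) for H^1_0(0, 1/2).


||u||_L² / ||u'||_L² = 1/(2*π) = C_P.

u(x) = -1·sin(2*π·x), so u'(x) = -2*π*cos(2*π*x).
Writing u(x) = A·sin(kπx/L) with A = -1 and k = 1, use ∫_0^L sin²(kπx/L) dx = L/2 and ∫_0^L cos²(kπx/L) dx = L/2.
u² = 1·sin²(2*π·x) and (u')² = 4*π^2·cos²(2*π·x), and each of sin², cos² integrates to L/2 = 1/4 over (0, 1/2).
∫_0^1/2 u² dx = 1/4, so ||u||_L² = 1/2.
∫_0^1/2 (u')² dx = π^2, so ||u'||_L² = π.
Ratio ||u||_L² / ||u'||_L² = 1/(2*π).
Sharp Poincaré constant on H^1_0(0, 1/2) is C_P = L/π = 1/(2*π), achieved by sin(2*π·x).
This is the k = 1 eigenfunction (up to amplitude), so the ratio equals the sharp Poincaré constant exactly.


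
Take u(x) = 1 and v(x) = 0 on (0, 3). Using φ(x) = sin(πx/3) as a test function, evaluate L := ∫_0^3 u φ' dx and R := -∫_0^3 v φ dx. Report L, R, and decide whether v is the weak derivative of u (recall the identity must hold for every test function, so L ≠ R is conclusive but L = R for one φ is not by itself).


LHS = 0, RHS = 0. Yes, v = u' weakly.

u(x) = 1, classical derivative u'(x) = 0.
φ(x) = sin(πx/3), so φ'(x) = π*cos(π*x/3)/3.
Note φ(0) = φ(3) = 0, so the boundary term u·φ vanishes.
LHS = ∫_0^3 u(x) φ'(x) dx = ∫_0^3 (π*cos(π*x/3)/3) dx. Term by term:
  ∫_0^3 π*cos(π*x/3)/3 dx = 0.
So LHS = 0.
∫_0^3 v(x) φ(x) dx = ∫_0^3 (0) dx. Term by term:
  ∫_0^3 0 dx = 0.
So RHS = -∫_0^3 v(x) φ(x) dx = 0.
LHS = RHS, so the identity holds for this test φ.
Moreover u is smooth here and v(x) = u'(x) = 0 pointwise, so the identity holds for every test function. Hence v is the weak derivative of u.


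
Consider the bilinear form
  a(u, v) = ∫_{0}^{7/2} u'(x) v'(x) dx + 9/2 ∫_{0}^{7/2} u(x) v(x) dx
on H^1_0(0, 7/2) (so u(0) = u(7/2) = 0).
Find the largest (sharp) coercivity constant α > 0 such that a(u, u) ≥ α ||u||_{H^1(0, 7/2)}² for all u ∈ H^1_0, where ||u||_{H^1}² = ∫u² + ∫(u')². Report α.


α = 1

Coercivity of a(·,·) on H^1_0(0, 7/2) means a(u, u) ≥ α ||u||_{H^1}² for every u ∈ H^1_0.
The interval has length L = 7/2, and Poincaré/coercivity depend only on L. Here a(u, u) = ∫(u')² + (9/2)·∫u².
Here c = 9/2 ≥ 1, so a(u,u) = ∫(u')² + c∫u² ≥ ∫(u')² + ∫u² = ||u||_{H^1}², i.e. α = 1 works. No larger α is possible: a(u,u) ≥ α||u||_{H^1}² means (1−α)∫(u')² ≥ (α−c)∫u², and for the modes u_n = sin(nπ(x−x₀)/L) (x₀ the left endpoint) one has ∫u_n²/∫(u_n')² = (L/(nπ))² → 0, so a(u_n,u_n)/||u_n||_{H^1}² → 1. Hence the optimal constant is α = 1.
Therefore α = 1.


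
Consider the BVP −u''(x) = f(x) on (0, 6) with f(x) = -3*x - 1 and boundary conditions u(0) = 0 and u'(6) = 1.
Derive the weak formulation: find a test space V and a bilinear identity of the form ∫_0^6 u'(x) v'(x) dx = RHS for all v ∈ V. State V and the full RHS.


V = {v ∈ H^1(0, 6) : v(0) = 0} (test functions vanish at x = 0 where u is specified); weak form: ∫_0^6 u'v' dx = ∫_0^6 (-3*x - 1) v dx + v(6) for all v ∈ V.

Multiply both sides by a test function v and integrate from 0 to 6:
  ∫_0^6 −u''(x) v(x) dx = ∫_0^6 f(x) v(x) dx.
Integrate the LHS by parts once:
  ∫_0^6 −u'' v dx = −[u'(x) v(x)]_0^6 + ∫_0^6 u'(x) v'(x) dx.
Thus ∫_0^6 u'(x) v'(x) dx = ∫_0^6 f(x) v(x) dx + [u'(x) v(x)]_0^6.
Choose V so that boundary terms are either known or forced to vanish.
Mixed BC: u(0) = 0 (Dirichlet) and u'(6) = 1 (Neumann). Define V = {v ∈ H^1(0, 6) : v(0) = 0}. Then [u' v]_0^6 = u'(6)·v(6) − u'(0)·0 = v(6).
Weak formulation: find u (satisfying any essential BC) such that ∫_0^6 u'(x) v'(x) dx = ∫_0^6 f v dx + v(6) for all v ∈ V (Dirichlet at 0 absorbed into V; Neumann datum at x = 6 contributes the boundary term).
Substituting f(x) = -3*x - 1, the right-hand side is ∫_0^6 (-3*x - 1) v dx + v(6).


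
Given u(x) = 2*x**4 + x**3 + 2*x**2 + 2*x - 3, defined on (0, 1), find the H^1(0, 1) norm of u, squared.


||u||_{H^1}^2 = 22472/315

The H^1 norm (squared) on an interval (0, L) is
  ||u||_{H^1}^2 = ∫_0^L u(x)^2 dx + ∫_0^L u'(x)^2 dx.
Compute u'(x) = 8*x**3 + 3*x**2 + 4*x + 2.
Then u(x)^2 = 4*x**8 + 4*x**7 + 9*x**6 + 12*x**5 - 4*x**4 + 2*x**3 - 8*x**2 - 12*x + 9 and u'(x)^2 = 64*x**6 + 48*x**5 + 73*x**4 + 56*x**3 + 28*x**2 + 16*x + 4.
Integrate each monomial from 0 to 1 using ∫_0^1 c·x^n dx = c·1^(n+1)/(n+1):
  ∫_0^1 u(x)^2 dx = ∫_0^1 (4*x^8 + 4*x^7 + 9*x^6 + 12*x^5 - 4*x^4 + 2*x^3 - 8*x^2 - 12*x + 9) dx. Term by term:
    ∫_0^1 4*x^8 dx = 4/9;  ∫_0^1 4*x^7 dx = 1/2;  ∫_0^1 9*x^6 dx = 9/7;
    ∫_0^1 12*x^5 dx = 2;  ∫_0^1 -4*x^4 dx = -4/5;  ∫_0^1 2*x^3 dx = 1/2;
    ∫_0^1 -8*x^2 dx = -8/3;  ∫_0^1 -12*x dx = -6;  ∫_0^1 9 dx = 9.
  Sum: 4/9 + 1/2 + 9/7 + 2 − 4/5 + 1/2 − 8/3 − 6 + 9 = 1343/315.
  ∫_0^1 u'(x)^2 dx = ∫_0^1 (64*x^6 + 48*x^5 + 73*x^4 + 56*x^3 + 28*x^2 + 16*x + 4) dx. Term by term:
    ∫_0^1 64*x^6 dx = 64/7;  ∫_0^1 48*x^5 dx = 8;  ∫_0^1 73*x^4 dx = 73/5;
    ∫_0^1 56*x^3 dx = 14;  ∫_0^1 28*x^2 dx = 28/3;  ∫_0^1 16*x dx = 8;
    ∫_0^1 4 dx = 4.
  Sum: 64/7 + 8 + 73/5 + 14 + 28/3 + 8 + 4 = 7043/105.
Adding: ||u||_{H^1}^2 = 1343/315 + 7043/105 = 22472/315.
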